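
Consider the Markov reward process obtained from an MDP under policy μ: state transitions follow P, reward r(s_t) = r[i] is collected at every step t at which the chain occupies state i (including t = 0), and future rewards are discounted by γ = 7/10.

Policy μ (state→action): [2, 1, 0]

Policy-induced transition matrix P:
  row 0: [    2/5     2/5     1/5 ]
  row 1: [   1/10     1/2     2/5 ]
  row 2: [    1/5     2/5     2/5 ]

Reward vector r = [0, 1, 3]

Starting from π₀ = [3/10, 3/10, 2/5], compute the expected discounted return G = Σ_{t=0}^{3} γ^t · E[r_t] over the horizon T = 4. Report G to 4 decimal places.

G = 3.7747

t=0: π = [0.3000, 0.3000, 0.4000], E[r] = 1.5000, γ^t·E[r] = 1.500000, running G = 1.500000
t=1: π = [0.2300, 0.4300, 0.3400], E[r] = 1.4500, γ^t·E[r] = 1.015000, running G = 2.515000
t=2: π = [0.2030, 0.4430, 0.3540], E[r] = 1.5050, γ^t·E[r] = 0.737450, running G = 3.252450
t=3: π = [0.1963, 0.4443, 0.3594], E[r] = 1.5225, γ^t·E[r] = 0.522218, running G = 3.774668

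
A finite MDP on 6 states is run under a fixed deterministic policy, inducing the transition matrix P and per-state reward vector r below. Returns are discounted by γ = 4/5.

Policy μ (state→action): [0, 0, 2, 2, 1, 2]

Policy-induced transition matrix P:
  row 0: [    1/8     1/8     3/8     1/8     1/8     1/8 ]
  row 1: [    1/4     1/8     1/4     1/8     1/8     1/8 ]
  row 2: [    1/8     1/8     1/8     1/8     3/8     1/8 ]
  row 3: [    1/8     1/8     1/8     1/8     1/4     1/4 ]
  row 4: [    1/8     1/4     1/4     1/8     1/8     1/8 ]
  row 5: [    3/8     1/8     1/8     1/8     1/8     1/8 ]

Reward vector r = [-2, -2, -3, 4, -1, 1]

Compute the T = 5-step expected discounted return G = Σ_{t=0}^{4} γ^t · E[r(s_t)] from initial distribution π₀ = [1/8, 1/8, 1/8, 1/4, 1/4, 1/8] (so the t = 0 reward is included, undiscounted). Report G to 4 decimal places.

t=0: π = [0.1250, 0.1250, 0.1250, 0.2500, 0.2500, 0.1250], E[r] = 0.0000, γ^t·E[r] = 0.000000, running G = 0.000000
t=1: π = [0.1719, 0.1563, 0.2031, 0.1250, 0.1875, 0.1563], E[r] = -0.7969, γ^t·E[r] = -0.637500, running G = -0.637500
t=2: π = [0.1836, 0.1484, 0.2109, 0.1250, 0.1914, 0.1406], E[r] = -0.8477, γ^t·E[r] = -0.542500, running G = -1.180000
t=3: π = [0.1787, 0.1489, 0.2134, 0.1250, 0.1934, 0.1406], E[r] = -0.8481, γ^t·E[r] = -0.434250, running G = -1.614250
t=4: π = [0.1788, 0.1492, 0.2125, 0.1250, 0.1940, 0.1406], E[r] = -0.8466, γ^t·E[r] = -0.346775, running G = -1.961025

G = -1.9610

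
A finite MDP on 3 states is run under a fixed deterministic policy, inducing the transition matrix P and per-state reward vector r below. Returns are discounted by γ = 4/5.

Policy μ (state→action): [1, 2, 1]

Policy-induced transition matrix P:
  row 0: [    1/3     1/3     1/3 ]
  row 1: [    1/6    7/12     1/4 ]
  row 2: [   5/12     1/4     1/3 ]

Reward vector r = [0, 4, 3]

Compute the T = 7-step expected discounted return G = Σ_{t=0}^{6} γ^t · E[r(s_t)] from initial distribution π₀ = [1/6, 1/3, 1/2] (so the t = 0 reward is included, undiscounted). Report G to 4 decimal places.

t=0: π = [0.1667, 0.3333, 0.5000], E[r] = 2.8333, γ^t·E[r] = 2.833333, running G = 2.833333
t=1: π = [0.3194, 0.3750, 0.3056], E[r] = 2.4167, γ^t·E[r] = 1.933333, running G = 4.766667
t=2: π = [0.2963, 0.4016, 0.3021], E[r] = 2.5127, γ^t·E[r] = 1.608148, running G = 6.374815
t=3: π = [0.2916, 0.4086, 0.2999], E[r] = 2.5339, γ^t·E[r] = 1.297333, running G = 7.672148
t=4: π = [0.2902, 0.4105, 0.2993], E[r] = 2.5398, γ^t·E[r] = 1.040303, running G = 8.712451
t=5: π = [0.2899, 0.4110, 0.2991], E[r] = 2.5414, γ^t·E[r] = 0.832778, running G = 9.545229
t=6: π = [0.2898, 0.4112, 0.2991], E[r] = 2.5419, γ^t·E[r] = 0.666340, running G = 10.211569

G = 10.2116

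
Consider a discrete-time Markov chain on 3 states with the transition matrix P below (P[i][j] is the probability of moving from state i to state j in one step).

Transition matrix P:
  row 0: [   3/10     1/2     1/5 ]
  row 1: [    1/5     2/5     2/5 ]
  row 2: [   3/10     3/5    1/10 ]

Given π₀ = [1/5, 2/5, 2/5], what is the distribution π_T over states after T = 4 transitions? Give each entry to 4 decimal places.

t=0: π = [0.2000, 0.4000, 0.4000]
t=1: π = [0.2600, 0.5000, 0.2400]
t=2: π = [0.2500, 0.4740, 0.2760]
t=3: π = [0.2526, 0.4802, 0.2672]
t=4: π = [0.2520, 0.4787, 0.2693]

π = [0.2520, 0.4787, 0.2693]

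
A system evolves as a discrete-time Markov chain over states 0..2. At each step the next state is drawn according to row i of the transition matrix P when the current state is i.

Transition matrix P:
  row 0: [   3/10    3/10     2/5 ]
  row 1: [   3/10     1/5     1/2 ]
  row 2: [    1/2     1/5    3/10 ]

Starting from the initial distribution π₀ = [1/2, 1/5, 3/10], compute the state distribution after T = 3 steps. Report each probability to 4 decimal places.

π = [0.3772, 0.2378, 0.3850]

t=0: π = [0.5000, 0.2000, 0.3000]
t=1: π = [0.3600, 0.2500, 0.3900]
t=2: π = [0.3780, 0.2360, 0.3860]
t=3: π = [0.3772, 0.2378, 0.3850]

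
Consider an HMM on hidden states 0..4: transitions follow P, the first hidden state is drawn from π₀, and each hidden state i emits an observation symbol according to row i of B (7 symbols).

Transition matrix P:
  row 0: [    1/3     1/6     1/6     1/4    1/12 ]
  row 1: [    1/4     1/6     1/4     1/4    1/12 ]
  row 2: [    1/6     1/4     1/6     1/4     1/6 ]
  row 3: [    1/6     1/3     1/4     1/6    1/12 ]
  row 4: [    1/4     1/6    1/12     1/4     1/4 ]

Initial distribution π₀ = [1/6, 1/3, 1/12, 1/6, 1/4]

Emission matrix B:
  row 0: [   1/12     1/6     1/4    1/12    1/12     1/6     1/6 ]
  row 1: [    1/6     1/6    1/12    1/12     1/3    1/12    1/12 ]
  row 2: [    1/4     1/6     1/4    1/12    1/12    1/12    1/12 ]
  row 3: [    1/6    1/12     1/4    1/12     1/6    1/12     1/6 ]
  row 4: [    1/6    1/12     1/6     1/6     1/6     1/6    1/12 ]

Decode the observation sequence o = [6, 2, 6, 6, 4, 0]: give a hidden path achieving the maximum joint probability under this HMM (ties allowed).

t=0: δ = [2.778e-02, 2.778e-02, 6.944e-03, 2.778e-02, 2.083e-02]  (obs o_0=6)
t=1: δ = [2.315e-03, 7.716e-04, 1.736e-03, 1.736e-03, 8.681e-04]  ψ = [0, 3, 1, 0, 4]  (obs o_1=2)
t=2: δ = [1.286e-04, 4.823e-05, 3.617e-05, 9.645e-05, 2.411e-05]  ψ = [0, 3, 3, 0, 2]  (obs o_2=6)
t=3: δ = [7.144e-06, 2.679e-06, 2.009e-06, 5.358e-06, 8.931e-07]  ψ = [0, 3, 3, 0, 0]  (obs o_3=6)
t=4: δ = [1.985e-07, 5.954e-07, 1.116e-07, 2.977e-07, 9.923e-08]  ψ = [0, 3, 3, 0, 0]  (obs o_4=4)
t=5: δ = [1.240e-08, 1.654e-08, 3.721e-08, 2.481e-08, 8.269e-09]  ψ = [1, 1, 1, 1, 1]  (obs o_5=0)
backtrack: best end state = 2; path = [0, 0, 0, 3, 1, 2]

path = [0, 0, 0, 3, 1, 2]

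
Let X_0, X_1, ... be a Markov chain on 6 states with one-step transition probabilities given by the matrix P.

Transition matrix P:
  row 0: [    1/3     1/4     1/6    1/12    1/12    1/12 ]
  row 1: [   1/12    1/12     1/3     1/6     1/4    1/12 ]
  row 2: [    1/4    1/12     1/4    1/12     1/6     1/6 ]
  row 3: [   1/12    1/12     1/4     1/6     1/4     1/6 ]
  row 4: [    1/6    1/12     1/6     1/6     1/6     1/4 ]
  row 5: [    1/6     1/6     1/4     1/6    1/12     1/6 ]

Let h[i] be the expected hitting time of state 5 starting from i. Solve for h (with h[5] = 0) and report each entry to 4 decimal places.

First-step conditioning: h[5] = 0; for i ≠ 5, h[i] = 1 + Σ_k P[i][k]·h[k].
  h[0] = 1 + 1/3·h[0] + 1/4·h[1] + 1/6·h[2] + 1/12·h[3] + 1/12·h[4]
  h[1] = 1 + 1/12·h[0] + 1/12·h[1] + 1/3·h[2] + 1/6·h[3] + 1/4·h[4]
  h[2] = 1 + 1/4·h[0] + 1/12·h[1] + 1/4·h[2] + 1/12·h[3] + 1/6·h[4]
  h[3] = 1 + 1/12·h[0] + 1/12·h[1] + 1/4·h[2] + 1/6·h[3] + 1/4·h[4]
  h[4] = 1 + 1/6·h[0] + 1/12·h[1] + 1/6·h[2] + 1/6·h[3] + 1/6·h[4]
Solving the 5×5 linear system over states ≠ 5 gives exactly h = [9839/1356, 1559/226, 739/113, 8615/1356, 8027/1356, 0] (h[5] = 0 is the target).

h = [7.2559, 6.8982, 6.5398, 6.3532, 5.9196, 0.0000]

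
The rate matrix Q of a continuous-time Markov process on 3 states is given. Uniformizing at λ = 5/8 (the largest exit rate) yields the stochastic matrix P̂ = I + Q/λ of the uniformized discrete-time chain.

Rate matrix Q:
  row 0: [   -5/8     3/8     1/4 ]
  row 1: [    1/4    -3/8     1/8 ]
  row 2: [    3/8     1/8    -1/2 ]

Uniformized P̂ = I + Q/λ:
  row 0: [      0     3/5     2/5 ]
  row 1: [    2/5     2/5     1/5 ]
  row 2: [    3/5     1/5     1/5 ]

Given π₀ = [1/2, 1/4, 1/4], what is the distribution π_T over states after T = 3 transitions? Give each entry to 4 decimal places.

π = [0.3060, 0.4220, 0.2720]

t=0: π = [0.5000, 0.2500, 0.2500]
t=1: π = [0.2500, 0.4500, 0.3000]
t=2: π = [0.3600, 0.3900, 0.2500]
t=3: π = [0.3060, 0.4220, 0.2720]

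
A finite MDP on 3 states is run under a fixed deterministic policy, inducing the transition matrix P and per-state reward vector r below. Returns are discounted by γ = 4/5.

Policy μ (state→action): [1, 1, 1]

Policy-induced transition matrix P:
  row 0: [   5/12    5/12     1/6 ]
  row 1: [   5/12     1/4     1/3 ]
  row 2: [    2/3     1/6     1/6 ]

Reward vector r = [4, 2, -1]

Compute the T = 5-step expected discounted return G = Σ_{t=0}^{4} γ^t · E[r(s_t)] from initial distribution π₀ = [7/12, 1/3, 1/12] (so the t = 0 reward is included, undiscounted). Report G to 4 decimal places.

G = 8.2496

t=0: π = [0.5833, 0.3333, 0.0833], E[r] = 2.9167, γ^t·E[r] = 2.916667, running G = 2.916667
t=1: π = [0.4375, 0.3403, 0.2222], E[r] = 2.2083, γ^t·E[r] = 1.766667, running G = 4.683333
t=2: π = [0.4722, 0.3044, 0.2234], E[r] = 2.2743, γ^t·E[r] = 1.455556, running G = 6.138889
t=3: π = [0.4725, 0.3101, 0.2174], E[r] = 2.2928, γ^t·E[r] = 1.173926, running G = 7.312815
t=4: π = [0.4710, 0.3106, 0.2183], E[r] = 2.2870, γ^t·E[r] = 0.936751, running G = 8.249565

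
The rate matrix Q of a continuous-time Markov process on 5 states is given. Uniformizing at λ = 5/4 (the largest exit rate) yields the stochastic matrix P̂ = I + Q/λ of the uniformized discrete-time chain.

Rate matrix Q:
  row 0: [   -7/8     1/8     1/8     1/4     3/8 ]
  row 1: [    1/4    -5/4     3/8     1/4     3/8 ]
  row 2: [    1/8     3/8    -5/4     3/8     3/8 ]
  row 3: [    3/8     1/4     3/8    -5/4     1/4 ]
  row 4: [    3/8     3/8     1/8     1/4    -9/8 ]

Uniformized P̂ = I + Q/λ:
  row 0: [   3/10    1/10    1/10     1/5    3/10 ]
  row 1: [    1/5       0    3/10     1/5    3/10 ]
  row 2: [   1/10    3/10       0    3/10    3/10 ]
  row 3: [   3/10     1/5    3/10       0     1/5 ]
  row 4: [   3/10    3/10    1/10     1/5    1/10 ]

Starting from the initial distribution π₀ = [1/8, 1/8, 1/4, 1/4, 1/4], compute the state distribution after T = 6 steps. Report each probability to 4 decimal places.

π = [0.2510, 0.1783, 0.1561, 0.1796, 0.2350]

t=0: π = [0.1250, 0.1250, 0.2500, 0.2500, 0.2500]
t=1: π = [0.2375, 0.2125, 0.1500, 0.1750, 0.2250]
t=2: π = [0.2488, 0.1713, 0.1625, 0.1800, 0.2375]
t=3: π = [0.2504, 0.1809, 0.1540, 0.1803, 0.2345]
t=4: π = [0.2511, 0.1776, 0.1568, 0.1794, 0.2351]
t=5: π = [0.2509, 0.1786, 0.1557, 0.1798, 0.2351]
t=6: π = [0.2510, 0.1783, 0.1561, 0.1796, 0.2350]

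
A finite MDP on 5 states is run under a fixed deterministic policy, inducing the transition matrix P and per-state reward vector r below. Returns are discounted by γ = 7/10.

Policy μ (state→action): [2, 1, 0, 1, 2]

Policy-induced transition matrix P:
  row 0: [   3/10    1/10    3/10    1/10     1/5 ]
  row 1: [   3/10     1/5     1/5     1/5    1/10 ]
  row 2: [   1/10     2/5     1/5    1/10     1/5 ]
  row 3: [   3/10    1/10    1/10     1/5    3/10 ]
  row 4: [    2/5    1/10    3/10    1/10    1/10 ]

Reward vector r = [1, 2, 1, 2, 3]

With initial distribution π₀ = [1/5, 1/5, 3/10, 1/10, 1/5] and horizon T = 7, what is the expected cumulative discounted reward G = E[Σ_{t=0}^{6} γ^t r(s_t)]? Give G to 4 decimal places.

G = 5.1506

t=0: π = [0.2000, 0.2000, 0.3000, 0.1000, 0.2000], E[r] = 1.7000, γ^t·E[r] = 1.700000, running G = 1.700000
t=1: π = [0.2600, 0.2100, 0.2300, 0.1300, 0.1700], E[r] = 1.6800, γ^t·E[r] = 1.176000, running G = 2.876000
t=2: π = [0.2710, 0.1900, 0.2300, 0.1340, 0.1750], E[r] = 1.6740, γ^t·E[r] = 0.820260, running G = 3.696260
t=3: π = [0.2715, 0.1880, 0.2312, 0.1324, 0.1769], E[r] = 1.6742, γ^t·E[r] = 0.574251, running G = 4.270511
t=4: π = [0.2715, 0.1882, 0.2316, 0.1320, 0.1768], E[r] = 1.6737, γ^t·E[r] = 0.401855, running G = 4.672366
t=5: π = [0.2714, 0.1883, 0.2316, 0.1320, 0.1767], E[r] = 1.6737, γ^t·E[r] = 0.281306, running G = 4.953672
t=6: π = [0.2713, 0.1883, 0.2316, 0.1320, 0.1767], E[r] = 1.6737, γ^t·E[r] = 0.196915, running G = 5.150587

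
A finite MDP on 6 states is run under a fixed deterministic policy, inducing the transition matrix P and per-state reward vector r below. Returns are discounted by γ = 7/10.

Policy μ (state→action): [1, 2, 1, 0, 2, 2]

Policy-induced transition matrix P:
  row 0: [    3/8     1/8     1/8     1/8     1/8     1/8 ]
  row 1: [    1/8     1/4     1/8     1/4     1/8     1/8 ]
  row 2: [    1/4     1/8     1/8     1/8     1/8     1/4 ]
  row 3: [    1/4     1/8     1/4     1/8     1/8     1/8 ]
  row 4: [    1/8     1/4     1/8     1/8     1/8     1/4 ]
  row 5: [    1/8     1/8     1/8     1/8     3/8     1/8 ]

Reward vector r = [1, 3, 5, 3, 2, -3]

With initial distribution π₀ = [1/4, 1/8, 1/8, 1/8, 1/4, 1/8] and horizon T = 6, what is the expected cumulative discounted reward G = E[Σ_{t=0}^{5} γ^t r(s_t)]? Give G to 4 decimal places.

t=0: π = [0.2500, 0.1250, 0.1250, 0.1250, 0.2500, 0.1250], E[r] = 1.7500, γ^t·E[r] = 1.750000, running G = 1.750000
t=1: π = [0.2188, 0.1719, 0.1406, 0.1406, 0.1563, 0.1719], E[r] = 1.6563, γ^t·E[r] = 1.159375, running G = 2.909375
t=2: π = [0.2148, 0.1660, 0.1426, 0.1465, 0.1680, 0.1621], E[r] = 1.7148, γ^t·E[r] = 0.840273, running G = 3.749648
t=3: π = [0.2148, 0.1667, 0.1433, 0.1458, 0.1655, 0.1638], E[r] = 1.7085, γ^t·E[r] = 0.586014, running G = 4.335663
t=4: π = [0.2148, 0.1665, 0.1432, 0.1458, 0.1660, 0.1636], E[r] = 1.7092, γ^t·E[r] = 0.410371, running G = 4.746034
t=5: π = [0.2148, 0.1666, 0.1432, 0.1458, 0.1659, 0.1636], E[r] = 1.7090, γ^t·E[r] = 0.287230, running G = 5.033264

G = 5.0333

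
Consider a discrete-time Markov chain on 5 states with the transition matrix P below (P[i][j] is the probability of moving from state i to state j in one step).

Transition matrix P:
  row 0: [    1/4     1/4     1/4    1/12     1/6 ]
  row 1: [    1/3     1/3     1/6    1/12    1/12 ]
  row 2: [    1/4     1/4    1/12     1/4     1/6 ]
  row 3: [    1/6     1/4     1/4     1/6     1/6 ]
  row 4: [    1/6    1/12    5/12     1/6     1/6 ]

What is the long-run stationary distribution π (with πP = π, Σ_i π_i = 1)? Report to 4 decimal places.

Balance equations π_j = Σ_i π_i·P[i][j]:
  π_0 = 1/4·π_0 + 1/3·π_1 + 1/4·π_2 + 1/6·π_3 + 1/6·π_4
  π_1 = 1/4·π_0 + 1/3·π_1 + 1/4·π_2 + 1/4·π_3 + 1/12·π_4
  π_2 = 1/4·π_0 + 1/6·π_1 + 1/12·π_2 + 1/4·π_3 + 5/12·π_4
  π_3 = 1/12·π_0 + 1/12·π_1 + 1/4·π_2 + 1/6·π_3 + 1/6·π_4
  normalize: π_0 + π_1 + π_2 + π_3 + π_4 = 1
Solving the linear system gives exactly π = [1233/5005, 16/65, 99/455, 1439/10010, 19/130].

π = [0.2464, 0.2462, 0.2176, 0.1438, 0.1462]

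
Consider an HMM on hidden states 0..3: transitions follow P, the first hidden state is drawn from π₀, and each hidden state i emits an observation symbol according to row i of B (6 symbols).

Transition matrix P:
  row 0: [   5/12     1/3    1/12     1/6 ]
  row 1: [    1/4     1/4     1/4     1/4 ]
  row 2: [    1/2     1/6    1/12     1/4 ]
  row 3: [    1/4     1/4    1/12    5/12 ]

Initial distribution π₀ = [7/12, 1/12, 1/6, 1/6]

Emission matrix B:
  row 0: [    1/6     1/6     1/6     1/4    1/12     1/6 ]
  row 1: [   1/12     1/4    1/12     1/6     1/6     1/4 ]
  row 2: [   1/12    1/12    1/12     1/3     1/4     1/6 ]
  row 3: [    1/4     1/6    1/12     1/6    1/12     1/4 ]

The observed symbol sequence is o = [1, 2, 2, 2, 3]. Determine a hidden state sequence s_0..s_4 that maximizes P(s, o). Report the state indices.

t=0: δ = [9.722e-02, 2.083e-02, 1.389e-02, 2.778e-02]  (obs o_0=1)
t=1: δ = [6.752e-03, 2.701e-03, 6.752e-04, 1.350e-03]  ψ = [0, 0, 0, 0]  (obs o_1=2)
t=2: δ = [4.689e-04, 1.875e-04, 5.626e-05, 9.377e-05]  ψ = [0, 0, 1, 0]  (obs o_2=2)
t=3: δ = [3.256e-05, 1.302e-05, 3.907e-06, 6.512e-06]  ψ = [0, 0, 1, 0]  (obs o_3=2)
t=4: δ = [3.392e-06, 1.809e-06, 1.085e-06, 9.044e-07]  ψ = [0, 0, 1, 0]  (obs o_4=3)
backtrack: best end state = 0; path = [0, 0, 0, 0, 0]

path = [0, 0, 0, 0, 0]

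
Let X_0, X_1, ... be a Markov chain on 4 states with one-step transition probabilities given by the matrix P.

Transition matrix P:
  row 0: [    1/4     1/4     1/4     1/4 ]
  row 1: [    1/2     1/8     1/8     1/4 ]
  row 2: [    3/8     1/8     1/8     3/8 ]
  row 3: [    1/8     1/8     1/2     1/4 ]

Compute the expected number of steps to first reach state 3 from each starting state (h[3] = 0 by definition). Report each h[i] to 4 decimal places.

First-step conditioning: h[3] = 0; for i ≠ 3, h[i] = 1 + Σ_k P[i][k]·h[k].
  h[0] = 1 + 1/4·h[0] + 1/4·h[1] + 1/4·h[2]
  h[1] = 1 + 1/2·h[0] + 1/8·h[1] + 1/8·h[2]
  h[2] = 1 + 3/8·h[0] + 1/8·h[1] + 1/8·h[2]
Solving the 3×3 linear system over states ≠ 3 gives exactly h = [40/11, 81/22, 71/22, 0] (h[3] = 0 is the target).

h = [3.6364, 3.6818, 3.2273, 0.0000]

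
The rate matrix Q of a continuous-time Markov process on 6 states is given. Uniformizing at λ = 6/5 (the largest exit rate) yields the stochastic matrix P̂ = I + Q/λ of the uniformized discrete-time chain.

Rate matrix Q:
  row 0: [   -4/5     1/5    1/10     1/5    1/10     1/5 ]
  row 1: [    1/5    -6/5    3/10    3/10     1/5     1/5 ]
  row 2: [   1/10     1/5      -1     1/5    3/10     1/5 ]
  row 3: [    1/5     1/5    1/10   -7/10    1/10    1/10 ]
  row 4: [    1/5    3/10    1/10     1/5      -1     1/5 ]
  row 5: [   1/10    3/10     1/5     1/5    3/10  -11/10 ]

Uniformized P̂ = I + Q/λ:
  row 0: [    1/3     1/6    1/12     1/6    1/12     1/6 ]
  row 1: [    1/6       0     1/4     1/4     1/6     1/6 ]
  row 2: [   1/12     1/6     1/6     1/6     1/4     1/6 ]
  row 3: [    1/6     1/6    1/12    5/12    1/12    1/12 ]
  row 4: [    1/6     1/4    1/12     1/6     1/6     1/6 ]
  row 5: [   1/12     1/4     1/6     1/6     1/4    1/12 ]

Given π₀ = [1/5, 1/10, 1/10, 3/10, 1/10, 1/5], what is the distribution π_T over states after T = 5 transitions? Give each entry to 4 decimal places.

t=0: π = [0.2000, 0.1000, 0.1000, 0.3000, 0.1000, 0.2000]
t=1: π = [0.1750, 0.1750, 0.1250, 0.2500, 0.1500, 0.1250]
t=2: π = [0.1750, 0.1604, 0.1333, 0.2438, 0.1521, 0.1354]
t=3: π = [0.1734, 0.1639, 0.1325, 0.2410, 0.1542, 0.1351]
t=4: π = [0.1733, 0.1635, 0.1329, 0.2406, 0.1544, 0.1353]
t=5: π = [0.1732, 0.1636, 0.1329, 0.2404, 0.1545, 0.1353]

π = [0.1732, 0.1636, 0.1329, 0.2404, 0.1545, 0.1353]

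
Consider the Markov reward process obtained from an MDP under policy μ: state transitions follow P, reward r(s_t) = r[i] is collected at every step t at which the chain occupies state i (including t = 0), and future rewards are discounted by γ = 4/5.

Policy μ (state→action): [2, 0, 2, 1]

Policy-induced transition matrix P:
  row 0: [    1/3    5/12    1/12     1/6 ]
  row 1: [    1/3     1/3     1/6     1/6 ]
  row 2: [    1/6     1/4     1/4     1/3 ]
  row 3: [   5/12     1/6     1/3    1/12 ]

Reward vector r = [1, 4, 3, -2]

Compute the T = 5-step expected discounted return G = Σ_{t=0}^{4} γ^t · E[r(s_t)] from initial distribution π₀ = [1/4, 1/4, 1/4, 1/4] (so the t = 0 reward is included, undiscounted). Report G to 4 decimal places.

G = 5.6323

t=0: π = [0.2500, 0.2500, 0.2500, 0.2500], E[r] = 1.5000, γ^t·E[r] = 1.500000, running G = 1.500000
t=1: π = [0.3125, 0.2917, 0.2083, 0.1875], E[r] = 1.7292, γ^t·E[r] = 1.383333, running G = 2.883333
t=2: π = [0.3142, 0.3108, 0.1892, 0.1858], E[r] = 1.7535, γ^t·E[r] = 1.122222, running G = 4.005556
t=3: π = [0.3173, 0.3128, 0.1872, 0.1827], E[r] = 1.7646, γ^t·E[r] = 0.903481, running G = 4.909037
t=4: π = [0.3174, 0.3137, 0.1863, 0.1826], E[r] = 1.7658, γ^t·E[r] = 0.723269, running G = 5.632306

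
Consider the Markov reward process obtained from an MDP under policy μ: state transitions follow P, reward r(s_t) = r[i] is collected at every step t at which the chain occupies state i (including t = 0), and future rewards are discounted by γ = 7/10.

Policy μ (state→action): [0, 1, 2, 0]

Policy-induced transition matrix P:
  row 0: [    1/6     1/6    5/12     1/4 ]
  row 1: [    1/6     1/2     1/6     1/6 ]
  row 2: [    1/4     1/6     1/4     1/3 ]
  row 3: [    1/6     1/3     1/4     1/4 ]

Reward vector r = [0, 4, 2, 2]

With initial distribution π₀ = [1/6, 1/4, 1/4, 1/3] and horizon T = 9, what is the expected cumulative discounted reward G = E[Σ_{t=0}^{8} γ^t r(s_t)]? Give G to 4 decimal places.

t=0: π = [0.1667, 0.2500, 0.2500, 0.3333], E[r] = 2.1667, γ^t·E[r] = 2.166667, running G = 2.166667
t=1: π = [0.1875, 0.3056, 0.2569, 0.2500], E[r] = 2.2361, γ^t·E[r] = 1.565278, running G = 3.731944
t=2: π = [0.1881, 0.3102, 0.2558, 0.2459], E[r] = 2.2442, γ^t·E[r] = 1.099664, running G = 4.831609
t=3: π = [0.1880, 0.3111, 0.2555, 0.2455], E[r] = 2.2461, γ^t·E[r] = 0.770427, running G = 5.602035
t=4: π = [0.1880, 0.3113, 0.2554, 0.2454], E[r] = 2.2466, γ^t·E[r] = 0.539411, running G = 6.141446
t=5: π = [0.1880, 0.3113, 0.2554, 0.2453], E[r] = 2.2467, γ^t·E[r] = 0.377608, running G = 6.519054
t=6: π = [0.1879, 0.3113, 0.2554, 0.2453], E[r] = 2.2468, γ^t·E[r] = 0.264329, running G = 6.783383
t=7: π = [0.1879, 0.3113, 0.2554, 0.2453], E[r] = 2.2468, γ^t·E[r] = 0.185031, running G = 6.968414
t=8: π = [0.1879, 0.3113, 0.2554, 0.2453], E[r] = 2.2468, γ^t·E[r] = 0.129522, running G = 7.097936

G = 7.0979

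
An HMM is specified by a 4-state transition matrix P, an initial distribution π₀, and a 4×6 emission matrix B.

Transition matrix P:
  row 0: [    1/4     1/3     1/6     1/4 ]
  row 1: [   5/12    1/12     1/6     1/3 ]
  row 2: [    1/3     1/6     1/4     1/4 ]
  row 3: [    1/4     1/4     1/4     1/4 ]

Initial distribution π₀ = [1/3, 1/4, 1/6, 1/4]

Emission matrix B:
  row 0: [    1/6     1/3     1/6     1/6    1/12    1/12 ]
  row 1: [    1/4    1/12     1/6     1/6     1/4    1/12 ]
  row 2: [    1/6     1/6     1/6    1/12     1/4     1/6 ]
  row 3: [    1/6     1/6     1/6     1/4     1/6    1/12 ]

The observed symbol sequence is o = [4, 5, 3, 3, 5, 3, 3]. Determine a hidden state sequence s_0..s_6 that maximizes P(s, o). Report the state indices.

path = [1, 0, 1, 3, 2, 3, 3]

t=0: δ = [2.778e-02, 6.250e-02, 4.167e-02, 4.167e-02]  (obs o_0=4)
t=1: δ = [2.170e-03, 8.681e-04, 1.736e-03, 1.736e-03]  ψ = [1, 3, 1, 1]  (obs o_1=5)
t=2: δ = [9.645e-05, 1.206e-04, 3.617e-05, 1.356e-04]  ψ = [2, 0, 2, 0]  (obs o_2=3)
t=3: δ = [8.372e-06, 5.651e-06, 2.826e-06, 1.005e-05]  ψ = [1, 3, 3, 1]  (obs o_3=3)
t=4: δ = [2.093e-07, 2.326e-07, 4.186e-07, 2.093e-07]  ψ = [3, 0, 3, 3]  (obs o_4=5)
t=5: δ = [2.326e-08, 1.163e-08, 8.721e-09, 2.616e-08]  ψ = [2, 0, 2, 2]  (obs o_5=3)
t=6: δ = [1.090e-09, 1.292e-09, 5.451e-10, 1.635e-09]  ψ = [3, 0, 3, 3]  (obs o_6=3)
backtrack: best end state = 3; path = [1, 0, 1, 3, 2, 3, 3]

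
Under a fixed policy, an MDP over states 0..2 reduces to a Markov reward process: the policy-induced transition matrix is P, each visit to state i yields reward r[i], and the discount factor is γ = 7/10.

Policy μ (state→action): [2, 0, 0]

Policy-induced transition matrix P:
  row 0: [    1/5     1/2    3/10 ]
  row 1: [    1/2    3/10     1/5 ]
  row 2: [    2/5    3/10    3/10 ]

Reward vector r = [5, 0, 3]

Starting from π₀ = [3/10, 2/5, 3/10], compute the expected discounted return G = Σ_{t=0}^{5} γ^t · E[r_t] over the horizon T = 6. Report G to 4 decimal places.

t=0: π = [0.3000, 0.4000, 0.3000], E[r] = 2.4000, γ^t·E[r] = 2.400000, running G = 2.400000
t=1: π = [0.3800, 0.3600, 0.2600], E[r] = 2.6800, γ^t·E[r] = 1.876000, running G = 4.276000
t=2: π = [0.3600, 0.3760, 0.2640], E[r] = 2.5920, γ^t·E[r] = 1.270080, running G = 5.546080
t=3: π = [0.3656, 0.3720, 0.2624], E[r] = 2.6152, γ^t·E[r] = 0.897014, running G = 6.443094
t=4: π = [0.3641, 0.3731, 0.2628], E[r] = 2.6088, γ^t·E[r] = 0.626373, running G = 7.069466
t=5: π = [0.3645, 0.3728, 0.2627], E[r] = 2.6105, γ^t·E[r] = 0.438754, running G = 7.508221

G = 7.5082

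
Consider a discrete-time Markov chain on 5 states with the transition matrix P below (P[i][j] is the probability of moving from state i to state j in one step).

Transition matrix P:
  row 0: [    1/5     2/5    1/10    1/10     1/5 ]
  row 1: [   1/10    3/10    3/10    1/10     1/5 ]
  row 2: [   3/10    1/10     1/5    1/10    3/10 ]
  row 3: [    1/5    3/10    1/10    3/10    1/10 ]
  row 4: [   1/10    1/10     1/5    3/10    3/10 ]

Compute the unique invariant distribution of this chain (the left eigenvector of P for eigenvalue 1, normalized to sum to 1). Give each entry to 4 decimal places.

Balance equations π_j = Σ_i π_i·P[i][j]:
  π_0 = 1/5·π_0 + 1/10·π_1 + 3/10·π_2 + 1/5·π_3 + 1/10·π_4
  π_1 = 2/5·π_0 + 3/10·π_1 + 1/10·π_2 + 3/10·π_3 + 1/10·π_4
  π_2 = 1/10·π_0 + 3/10·π_1 + 1/5·π_2 + 1/10·π_3 + 1/5·π_4
  π_3 = 1/10·π_0 + 1/10·π_1 + 1/10·π_2 + 3/10·π_3 + 3/10·π_4
  normalize: π_0 + π_1 + π_2 + π_3 + π_4 = 1
Solving the linear system gives exactly π = [223/1289, 303/1289, 485/2578, 233/1289, 575/2578].

π = [0.1730, 0.2351, 0.1881, 0.1808, 0.2230]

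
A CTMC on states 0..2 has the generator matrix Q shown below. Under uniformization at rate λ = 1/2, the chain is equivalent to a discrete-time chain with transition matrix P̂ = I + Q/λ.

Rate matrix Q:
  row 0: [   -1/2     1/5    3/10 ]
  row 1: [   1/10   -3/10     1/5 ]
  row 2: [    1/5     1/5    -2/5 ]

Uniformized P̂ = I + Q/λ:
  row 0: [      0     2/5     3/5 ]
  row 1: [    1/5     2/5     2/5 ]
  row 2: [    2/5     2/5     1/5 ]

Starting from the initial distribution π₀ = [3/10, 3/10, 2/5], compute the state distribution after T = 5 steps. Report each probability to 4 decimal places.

t=0: π = [0.3000, 0.3000, 0.4000]
t=1: π = [0.2200, 0.4000, 0.3800]
t=2: π = [0.2320, 0.4000, 0.3680]
t=3: π = [0.2272, 0.4000, 0.3728]
t=4: π = [0.2291, 0.4000, 0.3709]
t=5: π = [0.2284, 0.4000, 0.3716]

π = [0.2284, 0.4000, 0.3716]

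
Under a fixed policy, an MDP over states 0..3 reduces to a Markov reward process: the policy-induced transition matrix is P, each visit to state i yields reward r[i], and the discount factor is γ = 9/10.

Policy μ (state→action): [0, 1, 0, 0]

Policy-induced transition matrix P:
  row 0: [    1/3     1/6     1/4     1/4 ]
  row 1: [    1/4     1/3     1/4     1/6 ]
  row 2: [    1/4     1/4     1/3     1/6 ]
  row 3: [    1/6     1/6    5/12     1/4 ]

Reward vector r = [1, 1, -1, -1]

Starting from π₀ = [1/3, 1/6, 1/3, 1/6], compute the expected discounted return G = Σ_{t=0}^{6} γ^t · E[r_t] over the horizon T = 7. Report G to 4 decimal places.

t=0: π = [0.3333, 0.1667, 0.3333, 0.1667], E[r] = 0.0000, γ^t·E[r] = 0.000000, running G = 0.000000
t=1: π = [0.2639, 0.2222, 0.3056, 0.2083], E[r] = -0.0278, γ^t·E[r] = -0.025000, running G = -0.025000
t=2: π = [0.2546, 0.2292, 0.3102, 0.2060], E[r] = -0.0324, γ^t·E[r] = -0.026250, running G = -0.051250
t=3: π = [0.2541, 0.2307, 0.3102, 0.2051], E[r] = -0.0305, γ^t·E[r] = -0.022219, running G = -0.073469
t=4: π = [0.2541, 0.2310, 0.3100, 0.2049], E[r] = -0.0299, γ^t·E[r] = -0.019617, running G = -0.093086
t=5: π = [0.2541, 0.2310, 0.3100, 0.2049], E[r] = -0.0298, γ^t·E[r] = -0.017605, running G = -0.110691
t=6: π = [0.2541, 0.2310, 0.3100, 0.2049], E[r] = -0.0298, γ^t·E[r] = -0.015840, running G = -0.126531

G = -0.1265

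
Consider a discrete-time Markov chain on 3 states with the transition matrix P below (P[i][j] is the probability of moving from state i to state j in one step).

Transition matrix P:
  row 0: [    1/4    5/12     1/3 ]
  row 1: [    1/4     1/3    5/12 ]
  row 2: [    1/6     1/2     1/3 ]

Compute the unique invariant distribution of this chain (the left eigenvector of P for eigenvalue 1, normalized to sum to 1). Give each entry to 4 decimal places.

π = [0.2194, 0.4129, 0.3677]

Balance equations π_j = Σ_i π_i·P[i][j]:
  π_0 = 1/4·π_0 + 1/4·π_1 + 1/6·π_2
  π_1 = 5/12·π_0 + 1/3·π_1 + 1/2·π_2
  normalize: π_0 + π_1 + π_2 = 1
Solving the linear system gives exactly π = [34/155, 64/155, 57/155].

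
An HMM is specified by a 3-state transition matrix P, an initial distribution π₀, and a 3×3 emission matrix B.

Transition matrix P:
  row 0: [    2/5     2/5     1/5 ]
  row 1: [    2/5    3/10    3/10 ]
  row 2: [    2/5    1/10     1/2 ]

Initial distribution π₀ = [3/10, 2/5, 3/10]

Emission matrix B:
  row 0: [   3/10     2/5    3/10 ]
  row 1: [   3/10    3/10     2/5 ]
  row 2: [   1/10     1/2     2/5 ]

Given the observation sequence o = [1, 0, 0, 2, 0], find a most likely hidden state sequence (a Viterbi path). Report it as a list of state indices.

path = [2, 0, 0, 1, 0]

t=0: δ = [1.200e-01, 1.200e-01, 1.500e-01]  (obs o_0=1)
t=1: δ = [1.800e-02, 1.440e-02, 7.500e-03]  ψ = [2, 0, 2]  (obs o_1=0)
t=2: δ = [2.160e-03, 2.160e-03, 4.320e-04]  ψ = [0, 0, 1]  (obs o_2=0)
t=3: δ = [2.592e-04, 3.456e-04, 2.592e-04]  ψ = [0, 0, 1]  (obs o_3=2)
t=4: δ = [4.147e-05, 3.110e-05, 1.296e-05]  ψ = [1, 0, 2]  (obs o_4=0)
backtrack: best end state = 0; path = [2, 0, 0, 1, 0]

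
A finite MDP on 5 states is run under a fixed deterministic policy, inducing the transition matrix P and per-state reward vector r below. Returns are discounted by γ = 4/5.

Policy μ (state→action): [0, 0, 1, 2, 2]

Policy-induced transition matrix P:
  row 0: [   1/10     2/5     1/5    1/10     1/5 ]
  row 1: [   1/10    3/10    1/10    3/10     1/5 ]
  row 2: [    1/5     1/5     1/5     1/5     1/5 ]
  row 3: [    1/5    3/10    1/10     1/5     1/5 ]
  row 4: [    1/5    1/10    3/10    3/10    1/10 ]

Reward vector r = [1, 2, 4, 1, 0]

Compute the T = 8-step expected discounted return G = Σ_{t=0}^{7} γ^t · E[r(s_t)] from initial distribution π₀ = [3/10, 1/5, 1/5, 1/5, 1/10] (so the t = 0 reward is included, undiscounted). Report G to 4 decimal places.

t=0: π = [0.3000, 0.2000, 0.2000, 0.2000, 0.1000], E[r] = 1.7000, γ^t·E[r] = 1.700000, running G = 1.700000
t=1: π = [0.1500, 0.2900, 0.1700, 0.2000, 0.1900], E[r] = 1.6100, γ^t·E[r] = 1.288000, running G = 2.988000
t=2: π = [0.1560, 0.2600, 0.1700, 0.2330, 0.1810], E[r] = 1.5890, γ^t·E[r] = 1.016960, running G = 4.004960
t=3: π = [0.1584, 0.2624, 0.1688, 0.2285, 0.1819], E[r] = 1.5869, γ^t·E[r] = 0.812493, running G = 4.817453
t=4: π = [0.1579, 0.2626, 0.1691, 0.2286, 0.1818], E[r] = 1.5881, γ^t·E[r] = 0.650473, running G = 5.467926
t=5: π = [0.1580, 0.2625, 0.1691, 0.2286, 0.1818], E[r] = 1.5879, γ^t·E[r] = 0.520321, running G = 5.988247
t=6: π = [0.1580, 0.2625, 0.1691, 0.2286, 0.1818], E[r] = 1.5879, γ^t·E[r] = 0.416259, running G = 6.404506
t=7: π = [0.1580, 0.2625, 0.1691, 0.2286, 0.1818], E[r] = 1.5879, γ^t·E[r] = 0.333007, running G = 6.737514

G = 6.7375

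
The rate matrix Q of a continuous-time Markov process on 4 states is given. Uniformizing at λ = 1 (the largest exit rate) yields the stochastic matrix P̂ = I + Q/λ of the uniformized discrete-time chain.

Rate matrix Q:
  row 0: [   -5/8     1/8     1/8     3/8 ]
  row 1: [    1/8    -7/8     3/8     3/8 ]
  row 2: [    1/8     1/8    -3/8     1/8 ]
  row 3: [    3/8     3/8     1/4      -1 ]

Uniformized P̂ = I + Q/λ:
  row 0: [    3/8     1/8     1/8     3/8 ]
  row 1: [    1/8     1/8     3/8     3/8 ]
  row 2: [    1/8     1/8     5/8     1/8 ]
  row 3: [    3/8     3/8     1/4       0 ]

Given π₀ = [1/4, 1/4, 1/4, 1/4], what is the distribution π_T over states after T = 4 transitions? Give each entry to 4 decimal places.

t=0: π = [0.2500, 0.2500, 0.2500, 0.2500]
t=1: π = [0.2500, 0.1875, 0.3438, 0.2188]
t=2: π = [0.2422, 0.1797, 0.3711, 0.2070]
t=3: π = [0.2373, 0.1768, 0.3813, 0.2046]
t=4: π = [0.2355, 0.1761, 0.3854, 0.2029]

π = [0.2355, 0.1761, 0.3854, 0.2029]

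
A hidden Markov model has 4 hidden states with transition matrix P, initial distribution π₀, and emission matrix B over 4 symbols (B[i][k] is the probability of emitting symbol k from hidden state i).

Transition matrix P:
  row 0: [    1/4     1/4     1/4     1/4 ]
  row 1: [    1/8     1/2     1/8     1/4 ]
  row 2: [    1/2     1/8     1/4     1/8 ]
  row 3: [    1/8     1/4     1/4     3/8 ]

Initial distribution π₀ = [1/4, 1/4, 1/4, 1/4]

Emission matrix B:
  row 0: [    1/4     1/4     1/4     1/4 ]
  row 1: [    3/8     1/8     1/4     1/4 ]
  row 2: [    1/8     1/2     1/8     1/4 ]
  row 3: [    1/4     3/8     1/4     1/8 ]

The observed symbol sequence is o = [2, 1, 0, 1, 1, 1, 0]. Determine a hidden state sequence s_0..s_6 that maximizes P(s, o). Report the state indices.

path = [3, 3, 3, 3, 3, 2, 0]

t=0: δ = [6.250e-02, 6.250e-02, 3.125e-02, 6.250e-02]  (obs o_0=2)
t=1: δ = [3.906e-03, 3.906e-03, 7.812e-03, 8.789e-03]  ψ = [0, 1, 0, 3]  (obs o_1=1)
t=2: δ = [9.766e-04, 8.240e-04, 2.747e-04, 8.240e-04]  ψ = [2, 3, 3, 3]  (obs o_2=0)
t=3: δ = [6.104e-05, 5.150e-05, 1.221e-04, 1.159e-04]  ψ = [0, 1, 0, 3]  (obs o_3=1)
t=4: δ = [1.526e-05, 3.621e-06, 1.526e-05, 1.629e-05]  ψ = [2, 3, 2, 3]  (obs o_4=1)
t=5: δ = [1.907e-06, 5.092e-07, 2.037e-06, 2.291e-06]  ψ = [2, 3, 3, 3]  (obs o_5=1)
t=6: δ = [2.546e-07, 2.148e-07, 7.161e-08, 2.148e-07]  ψ = [2, 3, 3, 3]  (obs o_6=0)
backtrack: best end state = 0; path = [3, 3, 3, 3, 3, 2, 0]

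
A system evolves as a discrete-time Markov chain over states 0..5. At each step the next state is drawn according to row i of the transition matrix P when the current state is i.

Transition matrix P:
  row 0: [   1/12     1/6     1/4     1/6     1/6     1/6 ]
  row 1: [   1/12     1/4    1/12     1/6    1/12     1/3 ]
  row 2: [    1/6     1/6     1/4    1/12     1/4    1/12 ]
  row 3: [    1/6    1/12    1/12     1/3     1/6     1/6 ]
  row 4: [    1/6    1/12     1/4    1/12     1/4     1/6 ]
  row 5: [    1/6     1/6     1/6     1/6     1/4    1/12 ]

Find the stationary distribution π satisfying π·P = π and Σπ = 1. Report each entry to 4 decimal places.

π = [0.1424, 0.1490, 0.1847, 0.1615, 0.1998, 0.1626]

Balance equations π_j = Σ_i π_i·P[i][j]:
  π_0 = 1/12·π_0 + 1/12·π_1 + 1/6·π_2 + 1/6·π_3 + 1/6·π_4 + 1/6·π_5
  π_1 = 1/6·π_0 + 1/4·π_1 + 1/6·π_2 + 1/12·π_3 + 1/12·π_4 + 1/6·π_5
  π_2 = 1/4·π_0 + 1/12·π_1 + 1/4·π_2 + 1/12·π_3 + 1/4·π_4 + 1/6·π_5
  π_3 = 1/6·π_0 + 1/6·π_1 + 1/12·π_2 + 1/3·π_3 + 1/12·π_4 + 1/6·π_5
  π_4 = 1/6·π_0 + 1/12·π_1 + 1/4·π_2 + 1/6·π_3 + 1/4·π_4 + 1/4·π_5
  normalize: π_0 + π_1 + π_2 + π_3 + π_4 + π_5 = 1
Solving the linear system gives exactly π = [26065/183057, 27269/183057, 33811/183057, 29572/183057, 36583/183057, 1417/8717].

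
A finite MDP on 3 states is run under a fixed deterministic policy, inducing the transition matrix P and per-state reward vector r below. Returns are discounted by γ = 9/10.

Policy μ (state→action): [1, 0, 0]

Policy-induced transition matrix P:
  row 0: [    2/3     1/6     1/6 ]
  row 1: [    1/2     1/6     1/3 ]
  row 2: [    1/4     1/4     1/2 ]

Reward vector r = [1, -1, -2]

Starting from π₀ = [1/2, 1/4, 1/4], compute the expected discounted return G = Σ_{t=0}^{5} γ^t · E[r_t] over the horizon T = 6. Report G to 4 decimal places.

t=0: π = [0.5000, 0.2500, 0.2500], E[r] = -0.2500, γ^t·E[r] = -0.250000, running G = -0.250000
t=1: π = [0.5208, 0.1875, 0.2917], E[r] = -0.2500, γ^t·E[r] = -0.225000, running G = -0.475000
t=2: π = [0.5139, 0.1910, 0.2951], E[r] = -0.2674, γ^t·E[r] = -0.216563, running G = -0.691563
t=3: π = [0.5119, 0.1913, 0.2969], E[r] = -0.2731, γ^t·E[r] = -0.199125, running G = -0.890688
t=4: π = [0.5111, 0.1914, 0.2975], E[r] = -0.2753, γ^t·E[r] = -0.180636, running G = -1.071324
t=5: π = [0.5108, 0.1915, 0.2977], E[r] = -0.2761, γ^t·E[r] = -0.163047, running G = -1.234371

G = -1.2344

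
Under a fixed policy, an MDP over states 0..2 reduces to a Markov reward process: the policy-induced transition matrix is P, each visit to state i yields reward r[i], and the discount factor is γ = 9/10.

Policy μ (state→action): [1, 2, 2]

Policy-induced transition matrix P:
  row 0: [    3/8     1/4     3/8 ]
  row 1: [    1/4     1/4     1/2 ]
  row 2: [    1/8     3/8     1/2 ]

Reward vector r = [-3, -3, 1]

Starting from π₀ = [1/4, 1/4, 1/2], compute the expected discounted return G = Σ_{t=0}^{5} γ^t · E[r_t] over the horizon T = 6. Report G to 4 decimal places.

G = -5.1024

t=0: π = [0.2500, 0.2500, 0.5000], E[r] = -1.0000, γ^t·E[r] = -1.000000, running G = -1.000000
t=1: π = [0.2188, 0.3125, 0.4688], E[r] = -1.1250, γ^t·E[r] = -1.012500, running G = -2.012500
t=2: π = [0.2188, 0.3086, 0.4727], E[r] = -1.1094, γ^t·E[r] = -0.898594, running G = -2.911094
t=3: π = [0.2183, 0.3091, 0.4727], E[r] = -1.1094, γ^t·E[r] = -0.808734, running G = -3.719828
t=4: π = [0.2182, 0.3091, 0.4727], E[r] = -1.1091, γ^t·E[r] = -0.727701, running G = -4.447529
t=5: π = [0.2182, 0.3091, 0.4727], E[r] = -1.1091, γ^t·E[r] = -0.654913, running G = -5.102442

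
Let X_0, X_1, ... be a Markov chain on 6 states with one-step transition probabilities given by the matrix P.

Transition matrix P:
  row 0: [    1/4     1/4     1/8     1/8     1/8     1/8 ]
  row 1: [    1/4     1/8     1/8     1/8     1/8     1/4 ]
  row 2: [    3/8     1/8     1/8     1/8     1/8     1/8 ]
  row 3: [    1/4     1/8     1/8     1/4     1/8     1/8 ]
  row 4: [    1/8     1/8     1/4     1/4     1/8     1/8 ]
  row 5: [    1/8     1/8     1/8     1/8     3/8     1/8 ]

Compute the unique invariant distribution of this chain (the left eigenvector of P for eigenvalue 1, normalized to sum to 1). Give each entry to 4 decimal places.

Balance equations π_j = Σ_i π_i·P[i][j]:
  π_0 = 1/4·π_0 + 1/4·π_1 + 3/8·π_2 + 1/4·π_3 + 1/8·π_4 + 1/8·π_5
  π_1 = 1/4·π_0 + 1/8·π_1 + 1/8·π_2 + 1/8·π_3 + 1/8·π_4 + 1/8·π_5
  π_2 = 1/8·π_0 + 1/8·π_1 + 1/8·π_2 + 1/8·π_3 + 1/4·π_4 + 1/8·π_5
  π_3 = 1/8·π_0 + 1/8·π_1 + 1/8·π_2 + 1/4·π_3 + 1/4·π_4 + 1/8·π_5
  π_4 = 1/8·π_0 + 1/8·π_1 + 1/8·π_2 + 1/8·π_3 + 1/8·π_4 + 3/8·π_5
  normalize: π_0 + π_1 + π_2 + π_3 + π_4 + π_5 = 1
Solving the linear system gives exactly π = [3777/16423, 2525/16423, 4767/32846, 2724/16423, 2645/16423, 4737/32846].

π = [0.2300, 0.1537, 0.1451, 0.1659, 0.1611, 0.1442]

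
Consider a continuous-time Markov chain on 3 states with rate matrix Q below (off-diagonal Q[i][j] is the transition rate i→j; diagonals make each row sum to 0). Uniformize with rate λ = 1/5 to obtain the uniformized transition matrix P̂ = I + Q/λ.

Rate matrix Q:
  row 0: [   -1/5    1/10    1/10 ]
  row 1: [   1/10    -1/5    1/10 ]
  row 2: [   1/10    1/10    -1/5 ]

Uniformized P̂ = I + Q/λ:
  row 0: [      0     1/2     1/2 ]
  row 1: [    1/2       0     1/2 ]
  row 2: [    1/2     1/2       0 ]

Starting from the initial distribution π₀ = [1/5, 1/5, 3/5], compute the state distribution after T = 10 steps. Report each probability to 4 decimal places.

π = [0.3332, 0.3332, 0.3336]

t=0: π = [0.2000, 0.2000, 0.6000]
t=1: π = [0.4000, 0.4000, 0.2000]
t=2: π = [0.3000, 0.3000, 0.4000]
t=3: π = [0.3500, 0.3500, 0.3000]
t=4: π = [0.3250, 0.3250, 0.3500]
t=5: π = [0.3375, 0.3375, 0.3250]
t=6: π = [0.3313, 0.3313, 0.3375]
t=7: π = [0.3344, 0.3344, 0.3313]
t=8: π = [0.3328, 0.3328, 0.3344]
t=9: π = [0.3336, 0.3336, 0.3328]
t=10: π = [0.3332, 0.3332, 0.3336]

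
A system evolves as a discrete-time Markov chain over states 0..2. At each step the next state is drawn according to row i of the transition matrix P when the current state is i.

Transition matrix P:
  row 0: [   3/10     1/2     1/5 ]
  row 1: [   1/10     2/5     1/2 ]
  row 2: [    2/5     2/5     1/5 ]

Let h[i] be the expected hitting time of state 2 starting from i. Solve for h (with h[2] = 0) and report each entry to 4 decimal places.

h = [2.9730, 2.1622, 0.0000]

First-step conditioning: h[2] = 0; for i ≠ 2, h[i] = 1 + Σ_k P[i][k]·h[k].
  h[0] = 1 + 3/10·h[0] + 1/2·h[1]
  h[1] = 1 + 1/10·h[0] + 2/5·h[1]
Solving the 2×2 linear system over states ≠ 2 gives exactly h = [110/37, 80/37, 0] (h[2] = 0 is the target).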